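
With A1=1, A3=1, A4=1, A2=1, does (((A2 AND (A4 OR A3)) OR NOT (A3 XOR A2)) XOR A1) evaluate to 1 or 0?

Substituting: (((1 AND (1 OR 1)) OR NOT (1 XOR 1)) XOR 1)
= 0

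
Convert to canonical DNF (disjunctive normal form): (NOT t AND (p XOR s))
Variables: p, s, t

(NOT p AND s AND NOT t) OR (p AND NOT s AND NOT t)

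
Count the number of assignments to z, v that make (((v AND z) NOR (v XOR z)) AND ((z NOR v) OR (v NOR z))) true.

Satisfying assignments: (0,0)
Count: 1 out of 4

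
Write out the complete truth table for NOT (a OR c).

a | c | Output
--------------
0 | 0 | 1
0 | 1 | 0
1 | 0 | 0
1 | 1 | 0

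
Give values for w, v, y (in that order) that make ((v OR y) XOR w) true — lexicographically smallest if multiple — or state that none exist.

w=0, v=0, y=1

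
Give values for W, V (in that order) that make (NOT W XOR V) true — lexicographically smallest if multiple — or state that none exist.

W=0, V=0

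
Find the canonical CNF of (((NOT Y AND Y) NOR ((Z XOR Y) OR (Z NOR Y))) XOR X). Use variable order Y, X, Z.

(Y OR X OR Z) AND (Y OR X OR NOT Z) AND (NOT Y OR X OR Z) AND (NOT Y OR NOT X OR NOT Z)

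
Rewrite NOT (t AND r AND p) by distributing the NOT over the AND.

NOT t OR NOT r OR NOT p
De Morgan's: NOT(AND of terms) = OR of negations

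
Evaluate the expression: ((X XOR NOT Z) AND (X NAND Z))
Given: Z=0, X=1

Substituting: ((1 XOR NOT 0) AND (1 NAND 0))
= 0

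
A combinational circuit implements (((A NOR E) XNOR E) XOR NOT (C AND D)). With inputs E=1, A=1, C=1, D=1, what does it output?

Substituting: (((1 NOR 1) XNOR 1) XOR NOT (1 AND 1))
= 0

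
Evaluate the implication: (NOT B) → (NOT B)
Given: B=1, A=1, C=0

Antecedent (NOT B) = 0; consequent (NOT B) = 0.
0 → 0 = 1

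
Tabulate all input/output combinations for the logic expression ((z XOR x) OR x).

x | z | Output
--------------
0 | 0 | 0
0 | 1 | 1
1 | 0 | 1
1 | 1 | 1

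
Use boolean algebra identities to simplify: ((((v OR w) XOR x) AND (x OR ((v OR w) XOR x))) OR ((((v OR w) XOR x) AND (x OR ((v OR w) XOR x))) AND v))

By absorption (E OR (E AND v) = E) then absorption (E AND (E OR v) = E):
= ((v OR w) XOR x)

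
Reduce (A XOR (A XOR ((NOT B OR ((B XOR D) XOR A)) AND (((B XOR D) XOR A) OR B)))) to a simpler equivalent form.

By XOR self-cancellation ((E XOR v) XOR v = E) then distribution ((E OR v) AND (E OR NOT v) = E):
= ((B XOR D) XOR A)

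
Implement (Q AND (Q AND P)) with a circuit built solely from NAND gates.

((Q NAND ((Q NAND P) NAND (Q NAND P))) NAND (Q NAND ((Q NAND P) NAND (Q NAND P))))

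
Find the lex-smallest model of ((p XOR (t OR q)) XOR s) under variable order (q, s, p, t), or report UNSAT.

q=0, s=0, p=0, t=1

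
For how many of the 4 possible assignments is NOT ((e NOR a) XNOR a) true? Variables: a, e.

Satisfying assignments: (0,0), (1,0), (1,1)
Count: 3 out of 4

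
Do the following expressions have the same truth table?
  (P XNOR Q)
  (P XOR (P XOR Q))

No. Counterexample: with Q=0, P=0, Expression 1 = 1 but Expression 2 = 0.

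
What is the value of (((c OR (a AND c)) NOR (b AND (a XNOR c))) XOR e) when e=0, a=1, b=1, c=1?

Substituting: (((1 OR (1 AND 1)) NOR (1 AND (1 XNOR 1))) XOR 0)
= 0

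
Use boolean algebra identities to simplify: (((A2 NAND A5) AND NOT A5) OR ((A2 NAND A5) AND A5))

By distribution ((E AND v) OR (E AND NOT v) = E):
= (A2 NAND A5)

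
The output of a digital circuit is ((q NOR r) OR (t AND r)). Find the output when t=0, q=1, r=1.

Substituting: ((1 NOR 1) OR (0 AND 1))
= 0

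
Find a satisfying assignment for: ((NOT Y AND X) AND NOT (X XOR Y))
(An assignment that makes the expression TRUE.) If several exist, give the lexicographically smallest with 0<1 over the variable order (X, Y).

UNSATISFIABLE - no assignment makes this expression true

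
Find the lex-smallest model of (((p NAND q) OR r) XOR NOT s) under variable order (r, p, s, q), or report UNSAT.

r=0, p=0, s=1, q=0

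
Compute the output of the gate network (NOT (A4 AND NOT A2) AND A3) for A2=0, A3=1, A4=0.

Substituting: (NOT (0 AND NOT 0) AND 1)
= 1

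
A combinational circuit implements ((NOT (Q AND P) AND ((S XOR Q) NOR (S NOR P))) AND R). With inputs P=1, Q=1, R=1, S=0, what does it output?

Substituting: ((NOT (1 AND 1) AND ((0 XOR 1) NOR (0 NOR 1))) AND 1)
= 0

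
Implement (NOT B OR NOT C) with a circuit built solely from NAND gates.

(((B NAND B) NAND (B NAND B)) NAND ((C NAND C) NAND (C NAND C)))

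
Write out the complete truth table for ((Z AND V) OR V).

V | Z | Output
--------------
0 | 0 | 0
0 | 1 | 0
1 | 0 | 1
1 | 1 | 1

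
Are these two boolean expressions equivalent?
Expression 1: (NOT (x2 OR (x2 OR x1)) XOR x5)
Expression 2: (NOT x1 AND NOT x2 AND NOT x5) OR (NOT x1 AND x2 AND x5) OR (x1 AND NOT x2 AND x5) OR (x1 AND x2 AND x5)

Yes, they are equivalent — the two output columns agree on all 8 assignments:
x1 | x2 | x5 | Expression 1 | Expression 2
------------------------------------------
0 | 0 | 0 | 1 | 1
0 | 0 | 1 | 0 | 0
0 | 1 | 0 | 0 | 0
0 | 1 | 1 | 1 | 1
1 | 0 | 0 | 0 | 0
1 | 0 | 1 | 1 | 1
1 | 1 | 0 | 0 | 0
1 | 1 | 1 | 1 | 1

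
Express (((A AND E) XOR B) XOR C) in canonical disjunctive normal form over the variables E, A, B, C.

(NOT E AND NOT A AND NOT B AND C) OR (NOT E AND NOT A AND B AND NOT C) OR (NOT E AND A AND NOT B AND C) OR (NOT E AND A AND B AND NOT C) OR (E AND NOT A AND NOT B AND C) OR (E AND NOT A AND B AND NOT C) OR (E AND A AND NOT B AND NOT C) OR (E AND A AND B AND C)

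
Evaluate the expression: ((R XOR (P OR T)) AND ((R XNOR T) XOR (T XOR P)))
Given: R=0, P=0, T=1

Substituting: ((0 XOR (0 OR 1)) AND ((0 XNOR 1) XOR (1 XOR 0)))
= 1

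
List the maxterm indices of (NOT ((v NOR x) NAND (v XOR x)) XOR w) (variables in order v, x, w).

ΠM(0, 2, 4, 6) = (v OR x OR w) AND (v OR NOT x OR w) AND (NOT v OR x OR w) AND (NOT v OR NOT x OR w)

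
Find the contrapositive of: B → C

Contrapositive: NOT C → NOT B
Note: A statement and its contrapositive are logically equivalent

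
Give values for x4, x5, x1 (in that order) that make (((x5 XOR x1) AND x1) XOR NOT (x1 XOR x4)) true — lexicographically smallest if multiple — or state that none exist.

x4=0, x5=0, x1=0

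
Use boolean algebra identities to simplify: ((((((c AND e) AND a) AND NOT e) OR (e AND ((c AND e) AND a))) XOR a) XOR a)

By XOR self-cancellation ((E XOR v) XOR v = E) then distribution ((E AND v) OR (E AND NOT v) = E):
= ((c AND e) AND a)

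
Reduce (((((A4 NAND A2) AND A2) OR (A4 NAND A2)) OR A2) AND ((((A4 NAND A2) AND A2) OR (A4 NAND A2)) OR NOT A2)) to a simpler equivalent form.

By distribution ((E OR v) AND (E OR NOT v) = E) then absorption (E OR (E AND v) = E):
= (A4 NAND A2)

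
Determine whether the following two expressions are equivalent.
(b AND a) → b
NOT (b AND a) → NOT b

No, Inverse is not equivalent to original (counterexample: a=0, b=1)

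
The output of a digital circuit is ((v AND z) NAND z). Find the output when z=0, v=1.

Substituting: ((1 AND 0) NAND 0)
= 1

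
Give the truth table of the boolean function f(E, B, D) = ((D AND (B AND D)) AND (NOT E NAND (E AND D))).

E | B | D | Output
------------------
0 | 0 | 0 | 0
0 | 0 | 1 | 0
0 | 1 | 0 | 0
0 | 1 | 1 | 1
1 | 0 | 0 | 0
1 | 0 | 1 | 0
1 | 1 | 0 | 0
1 | 1 | 1 | 1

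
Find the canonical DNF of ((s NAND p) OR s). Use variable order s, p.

(NOT s AND NOT p) OR (NOT s AND p) OR (s AND NOT p) OR (s AND p)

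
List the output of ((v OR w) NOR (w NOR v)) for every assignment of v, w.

v | w | Output
--------------
0 | 0 | 0
0 | 1 | 0
1 | 0 | 0
1 | 1 | 0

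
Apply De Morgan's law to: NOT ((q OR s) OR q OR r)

NOT (q OR s) AND NOT q AND NOT r
De Morgan's: NOT(OR of terms) = AND of negations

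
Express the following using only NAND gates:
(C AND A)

((C NAND A) NAND (C NAND A))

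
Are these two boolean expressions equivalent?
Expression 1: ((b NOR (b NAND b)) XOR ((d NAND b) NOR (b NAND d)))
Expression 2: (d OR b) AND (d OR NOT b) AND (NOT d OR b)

Yes, they are equivalent — the two output columns agree on all 4 assignments:
d | b | Expression 1 | Expression 2
-----------------------------------
0 | 0 | 0 | 0
0 | 1 | 0 | 0
1 | 0 | 0 | 0
1 | 1 | 1 | 1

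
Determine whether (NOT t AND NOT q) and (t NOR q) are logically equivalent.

Yes, they are equivalent — the two output columns agree on all 4 assignments:
t | q | Expression 1 | Expression 2
-----------------------------------
0 | 0 | 1 | 1
0 | 1 | 0 | 0
1 | 0 | 0 | 0
1 | 1 | 0 | 0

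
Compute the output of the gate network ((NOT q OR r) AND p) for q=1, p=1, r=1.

Substituting: ((NOT 1 OR 1) AND 1)
= 1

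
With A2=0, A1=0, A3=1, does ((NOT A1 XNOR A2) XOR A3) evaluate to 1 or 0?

Substituting: ((NOT 0 XNOR 0) XOR 1)
= 1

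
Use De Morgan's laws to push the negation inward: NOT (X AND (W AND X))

NOT X OR NOT (W AND X)
De Morgan's: NOT(AND of terms) = OR of negations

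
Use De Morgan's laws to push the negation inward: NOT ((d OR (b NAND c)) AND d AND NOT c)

NOT (d OR (b NAND c)) OR NOT d OR c
De Morgan's: NOT(AND of terms) = OR of negations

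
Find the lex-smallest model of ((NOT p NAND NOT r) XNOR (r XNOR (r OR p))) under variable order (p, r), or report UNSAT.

p=0, r=1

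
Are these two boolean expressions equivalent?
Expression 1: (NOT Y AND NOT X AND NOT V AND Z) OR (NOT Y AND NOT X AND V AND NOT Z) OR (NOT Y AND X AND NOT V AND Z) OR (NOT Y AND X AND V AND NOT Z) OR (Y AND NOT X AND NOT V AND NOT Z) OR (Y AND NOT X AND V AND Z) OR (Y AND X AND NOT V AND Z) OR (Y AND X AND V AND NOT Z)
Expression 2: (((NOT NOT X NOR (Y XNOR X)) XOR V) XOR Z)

Yes, they are equivalent — the two output columns agree on all 16 assignments:
Y | X | V | Z | Expression 1 | Expression 2
-------------------------------------------
0 | 0 | 0 | 0 | 0 | 0
0 | 0 | 0 | 1 | 1 | 1
0 | 0 | 1 | 0 | 1 | 1
0 | 0 | 1 | 1 | 0 | 0
0 | 1 | 0 | 0 | 0 | 0
0 | 1 | 0 | 1 | 1 | 1
0 | 1 | 1 | 0 | 1 | 1
0 | 1 | 1 | 1 | 0 | 0
1 | 0 | 0 | 0 | 1 | 1
1 | 0 | 0 | 1 | 0 | 0
1 | 0 | 1 | 0 | 0 | 0
1 | 0 | 1 | 1 | 1 | 1
1 | 1 | 0 | 0 | 0 | 0
1 | 1 | 0 | 1 | 1 | 1
1 | 1 | 1 | 0 | 1 | 1
1 | 1 | 1 | 1 | 0 | 0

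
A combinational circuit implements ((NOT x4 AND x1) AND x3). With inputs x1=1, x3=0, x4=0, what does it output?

Substituting: ((NOT 0 AND 1) AND 0)
= 0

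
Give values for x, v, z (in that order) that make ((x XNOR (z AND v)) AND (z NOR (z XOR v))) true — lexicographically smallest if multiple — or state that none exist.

x=0, v=0, z=0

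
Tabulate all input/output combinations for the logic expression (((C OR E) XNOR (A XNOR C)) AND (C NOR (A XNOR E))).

E | C | A | Output
------------------
0 | 0 | 0 | 0
0 | 0 | 1 | 1
0 | 1 | 0 | 0
0 | 1 | 1 | 0
1 | 0 | 0 | 1
1 | 0 | 1 | 0
1 | 1 | 0 | 0
1 | 1 | 1 | 0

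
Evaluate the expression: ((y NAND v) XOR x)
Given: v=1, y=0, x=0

Substituting: ((0 NAND 1) XOR 0)
= 1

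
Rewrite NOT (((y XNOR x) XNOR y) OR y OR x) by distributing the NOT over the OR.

NOT ((y XNOR x) XNOR y) AND NOT y AND NOT x
De Morgan's: NOT(OR of terms) = AND of negations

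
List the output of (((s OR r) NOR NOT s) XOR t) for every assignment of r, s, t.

r | s | t | Output
------------------
0 | 0 | 0 | 0
0 | 0 | 1 | 1
0 | 1 | 0 | 0
0 | 1 | 1 | 1
1 | 0 | 0 | 0
1 | 0 | 1 | 1
1 | 1 | 0 | 0
1 | 1 | 1 | 1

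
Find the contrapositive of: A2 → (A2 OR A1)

Contrapositive: NOT (A2 OR A1) → NOT A2
Note: A statement and its contrapositive are logically equivalent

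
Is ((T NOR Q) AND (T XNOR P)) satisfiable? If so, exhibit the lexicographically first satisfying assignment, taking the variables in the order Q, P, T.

Q=0, P=0, T=0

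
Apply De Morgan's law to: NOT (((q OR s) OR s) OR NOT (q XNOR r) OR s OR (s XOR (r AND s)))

NOT ((q OR s) OR s) AND (q XNOR r) AND NOT s AND NOT (s XOR (r AND s))
De Morgan's: NOT(OR of terms) = AND of negations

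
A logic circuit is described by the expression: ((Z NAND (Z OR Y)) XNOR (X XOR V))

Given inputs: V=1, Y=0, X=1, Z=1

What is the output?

Substituting: ((1 NAND (1 OR 0)) XNOR (1 XOR 1))
= 1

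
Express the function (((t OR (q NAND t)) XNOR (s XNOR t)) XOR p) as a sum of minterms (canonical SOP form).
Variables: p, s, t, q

Σm(0, 1, 6, 7, 10, 11, 12, 13) = (NOT p AND NOT s AND NOT t AND NOT q) OR (NOT p AND NOT s AND NOT t AND q) OR (NOT p AND s AND t AND NOT q) OR (NOT p AND s AND t AND q) OR (p AND NOT s AND t AND NOT q) OR (p AND NOT s AND t AND q) OR (p AND s AND NOT t AND NOT q) OR (p AND s AND NOT t AND q)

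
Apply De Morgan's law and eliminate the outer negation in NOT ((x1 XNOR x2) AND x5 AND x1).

NOT (x1 XNOR x2) OR NOT x5 OR NOT x1
De Morgan's: NOT(AND of terms) = OR of negations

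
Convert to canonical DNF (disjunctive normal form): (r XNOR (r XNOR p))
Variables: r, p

(NOT r AND p) OR (r AND p)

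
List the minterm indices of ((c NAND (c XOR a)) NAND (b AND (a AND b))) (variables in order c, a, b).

Σm(0, 1, 2, 4, 5, 6) = (NOT c AND NOT a AND NOT b) OR (NOT c AND NOT a AND b) OR (NOT c AND a AND NOT b) OR (c AND NOT a AND NOT b) OR (c AND NOT a AND b) OR (c AND a AND NOT b)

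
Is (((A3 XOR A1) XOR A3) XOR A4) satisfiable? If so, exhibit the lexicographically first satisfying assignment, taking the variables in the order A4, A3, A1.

A4=0, A3=0, A1=1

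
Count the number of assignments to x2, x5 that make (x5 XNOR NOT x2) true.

Satisfying assignments: (0,1), (1,0)
Count: 2 out of 4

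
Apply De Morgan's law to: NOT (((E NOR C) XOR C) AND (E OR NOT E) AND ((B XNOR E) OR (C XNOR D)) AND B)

NOT ((E NOR C) XOR C) OR NOT (E OR NOT E) OR NOT ((B XNOR E) OR (C XNOR D)) OR NOT B
De Morgan's: NOT(AND of terms) = OR of negations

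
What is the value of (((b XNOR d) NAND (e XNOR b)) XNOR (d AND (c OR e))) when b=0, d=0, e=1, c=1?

Substituting: (((0 XNOR 0) NAND (1 XNOR 0)) XNOR (0 AND (1 OR 1)))
= 0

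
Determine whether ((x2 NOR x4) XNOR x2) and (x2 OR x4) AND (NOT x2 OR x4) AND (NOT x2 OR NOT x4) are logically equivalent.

Yes, they are equivalent — the two output columns agree on all 4 assignments:
x2 | x4 | Expression 1 | Expression 2
-------------------------------------
0 | 0 | 0 | 0
0 | 1 | 1 | 1
1 | 0 | 0 | 0
1 | 1 | 0 | 0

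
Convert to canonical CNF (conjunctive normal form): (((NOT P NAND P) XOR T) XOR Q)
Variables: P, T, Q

(P OR T OR NOT Q) AND (P OR NOT T OR Q) AND (NOT P OR T OR NOT Q) AND (NOT P OR NOT T OR Q)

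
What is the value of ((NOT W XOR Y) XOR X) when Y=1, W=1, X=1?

Substituting: ((NOT 1 XOR 1) XOR 1)
= 0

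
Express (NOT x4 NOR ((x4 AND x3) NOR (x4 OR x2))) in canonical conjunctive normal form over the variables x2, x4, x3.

(x2 OR x4 OR x3) AND (x2 OR x4 OR NOT x3) AND (NOT x2 OR x4 OR x3) AND (NOT x2 OR x4 OR NOT x3)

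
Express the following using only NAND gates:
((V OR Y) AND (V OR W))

((((V NAND V) NAND (Y NAND Y)) NAND ((V NAND V) NAND (W NAND W))) NAND (((V NAND V) NAND (Y NAND Y)) NAND ((V NAND V) NAND (W NAND W))))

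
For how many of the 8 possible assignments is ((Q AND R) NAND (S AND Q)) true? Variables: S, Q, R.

Satisfying assignments: (0,0,0), (0,0,1), (0,1,0), (0,1,1), (1,0,0), (1,0,1), (1,1,0)
Count: 7 out of 8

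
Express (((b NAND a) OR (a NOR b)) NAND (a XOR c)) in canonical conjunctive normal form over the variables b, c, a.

(b OR c OR NOT a) AND (b OR NOT c OR a) AND (NOT b OR NOT c OR a)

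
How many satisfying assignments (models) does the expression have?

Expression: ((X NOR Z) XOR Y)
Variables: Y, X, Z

Satisfying assignments: (0,0,0), (1,0,1), (1,1,0), (1,1,1)
Count: 4 out of 8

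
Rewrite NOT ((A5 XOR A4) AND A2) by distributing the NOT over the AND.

NOT (A5 XOR A4) OR NOT A2
De Morgan's: NOT(AND of terms) = OR of negations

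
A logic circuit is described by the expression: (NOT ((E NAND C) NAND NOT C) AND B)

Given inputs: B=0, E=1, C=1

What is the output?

Substituting: (NOT ((1 NAND 1) NAND NOT 1) AND 0)
= 0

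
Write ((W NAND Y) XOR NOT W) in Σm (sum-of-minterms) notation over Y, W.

Σm(1) = (NOT Y AND W)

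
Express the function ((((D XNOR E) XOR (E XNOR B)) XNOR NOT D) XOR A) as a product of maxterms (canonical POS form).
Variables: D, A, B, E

ΠM(0, 1, 6, 7, 8, 9, 14, 15) = (D OR A OR B OR E) AND (D OR A OR B OR NOT E) AND (D OR NOT A OR NOT B OR E) AND (D OR NOT A OR NOT B OR NOT E) AND (NOT D OR A OR B OR E) AND (NOT D OR A OR B OR NOT E) AND (NOT D OR NOT A OR NOT B OR E) AND (NOT D OR NOT A OR NOT B OR NOT E)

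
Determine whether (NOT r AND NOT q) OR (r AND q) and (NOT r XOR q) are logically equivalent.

Yes, they are equivalent — the two output columns agree on all 4 assignments:
r | q | Expression 1 | Expression 2
-----------------------------------
0 | 0 | 1 | 1
0 | 1 | 0 | 0
1 | 0 | 0 | 0
1 | 1 | 1 | 1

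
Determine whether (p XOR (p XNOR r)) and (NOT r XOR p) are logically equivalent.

No. Counterexample: with r=0, p=1, Expression 1 = 1 but Expression 2 = 0.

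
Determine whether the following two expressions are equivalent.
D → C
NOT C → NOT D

Yes, Contrapositive is always equivalent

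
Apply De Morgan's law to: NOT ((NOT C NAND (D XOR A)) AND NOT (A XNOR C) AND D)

NOT (NOT C NAND (D XOR A)) OR (A XNOR C) OR NOT D
De Morgan's: NOT(AND of terms) = OR of negations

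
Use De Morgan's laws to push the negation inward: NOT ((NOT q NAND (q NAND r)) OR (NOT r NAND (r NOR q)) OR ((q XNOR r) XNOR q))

NOT (NOT q NAND (q NAND r)) AND NOT (NOT r NAND (r NOR q)) AND NOT ((q XNOR r) XNOR q)
De Morgan's: NOT(OR of terms) = AND of negations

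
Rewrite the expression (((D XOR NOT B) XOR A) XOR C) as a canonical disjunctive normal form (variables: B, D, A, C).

(NOT B AND NOT D AND NOT A AND NOT C) OR (NOT B AND NOT D AND A AND C) OR (NOT B AND D AND NOT A AND C) OR (NOT B AND D AND A AND NOT C) OR (B AND NOT D AND NOT A AND C) OR (B AND NOT D AND A AND NOT C) OR (B AND D AND NOT A AND NOT C) OR (B AND D AND A AND C)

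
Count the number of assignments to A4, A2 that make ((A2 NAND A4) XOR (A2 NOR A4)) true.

Satisfying assignments: (0,1), (1,0)
Count: 2 out of 4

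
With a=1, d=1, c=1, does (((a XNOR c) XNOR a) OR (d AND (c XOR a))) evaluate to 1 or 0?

Substituting: (((1 XNOR 1) XNOR 1) OR (1 AND (1 XOR 1)))
= 1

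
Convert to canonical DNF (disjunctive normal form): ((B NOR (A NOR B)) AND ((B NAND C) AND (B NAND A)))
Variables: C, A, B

(NOT C AND A AND NOT B) OR (C AND A AND NOT B)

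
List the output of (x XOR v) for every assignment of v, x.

v | x | Output
--------------
0 | 0 | 0
0 | 1 | 1
1 | 0 | 1
1 | 1 | 0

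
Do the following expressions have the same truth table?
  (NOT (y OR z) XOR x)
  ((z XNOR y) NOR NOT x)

No. Counterexample: with x=0, z=0, y=0, Expression 1 = 1 but Expression 2 = 0.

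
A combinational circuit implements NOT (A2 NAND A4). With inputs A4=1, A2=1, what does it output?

Substituting: NOT (1 NAND 1)
= 1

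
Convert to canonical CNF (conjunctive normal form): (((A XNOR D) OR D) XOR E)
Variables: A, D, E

(A OR D OR NOT E) AND (A OR NOT D OR NOT E) AND (NOT A OR D OR E) AND (NOT A OR NOT D OR NOT E)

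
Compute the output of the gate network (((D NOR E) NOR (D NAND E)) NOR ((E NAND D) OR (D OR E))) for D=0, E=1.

Substituting: (((0 NOR 1) NOR (0 NAND 1)) NOR ((1 NAND 0) OR (0 OR 1)))
= 0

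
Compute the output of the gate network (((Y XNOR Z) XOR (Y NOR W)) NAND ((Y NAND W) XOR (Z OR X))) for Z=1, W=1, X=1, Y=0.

Substituting: (((0 XNOR 1) XOR (0 NOR 1)) NAND ((0 NAND 1) XOR (1 OR 1)))
= 1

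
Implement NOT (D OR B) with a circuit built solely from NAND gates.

(((D NAND D) NAND (B NAND B)) NAND ((D NAND D) NAND (B NAND B)))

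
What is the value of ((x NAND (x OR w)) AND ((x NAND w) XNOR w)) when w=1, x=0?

Substituting: ((0 NAND (0 OR 1)) AND ((0 NAND 1) XNOR 1))
= 1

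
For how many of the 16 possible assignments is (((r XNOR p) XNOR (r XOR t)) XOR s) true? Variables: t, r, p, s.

Satisfying assignments: (0,0,0,1), (0,0,1,0), (0,1,0,1), (0,1,1,0), (1,0,0,0), (1,0,1,1), (1,1,0,0), (1,1,1,1)
Count: 8 out of 16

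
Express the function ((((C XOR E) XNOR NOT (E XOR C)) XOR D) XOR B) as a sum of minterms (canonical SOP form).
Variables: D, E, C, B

Σm(1, 3, 5, 7, 8, 10, 12, 14) = (NOT D AND NOT E AND NOT C AND B) OR (NOT D AND NOT E AND C AND B) OR (NOT D AND E AND NOT C AND B) OR (NOT D AND E AND C AND B) OR (D AND NOT E AND NOT C AND NOT B) OR (D AND NOT E AND C AND NOT B) OR (D AND E AND NOT C AND NOT B) OR (D AND E AND C AND NOT B)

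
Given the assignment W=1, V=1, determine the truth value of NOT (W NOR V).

Substituting: NOT (1 NOR 1)
= 1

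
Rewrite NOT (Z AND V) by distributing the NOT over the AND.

NOT Z OR NOT V
De Morgan's: NOT(AND of terms) = OR of negations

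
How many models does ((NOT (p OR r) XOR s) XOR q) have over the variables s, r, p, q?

Satisfying assignments: (0,0,0,0), (0,0,1,1), (0,1,0,1), (0,1,1,1), (1,0,0,1), (1,0,1,0), (1,1,0,0), (1,1,1,0)
Count: 8 out of 16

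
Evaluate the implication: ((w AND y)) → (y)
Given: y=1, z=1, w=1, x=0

Antecedent ((w AND y)) = 1; consequent (y) = 1.
1 → 1 = 1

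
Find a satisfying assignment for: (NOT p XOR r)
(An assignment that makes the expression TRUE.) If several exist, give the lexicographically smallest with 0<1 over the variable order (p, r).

p=0, r=0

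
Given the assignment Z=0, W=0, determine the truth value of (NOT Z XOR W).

Substituting: (NOT 0 XOR 0)
= 1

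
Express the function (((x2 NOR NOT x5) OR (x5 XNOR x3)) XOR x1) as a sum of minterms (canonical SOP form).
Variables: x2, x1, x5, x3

Σm(0, 2, 3, 5, 8, 11, 13, 14) = (NOT x2 AND NOT x1 AND NOT x5 AND NOT x3) OR (NOT x2 AND NOT x1 AND x5 AND NOT x3) OR (NOT x2 AND NOT x1 AND x5 AND x3) OR (NOT x2 AND x1 AND NOT x5 AND x3) OR (x2 AND NOT x1 AND NOT x5 AND NOT x3) OR (x2 AND NOT x1 AND x5 AND x3) OR (x2 AND x1 AND NOT x5 AND x3) OR (x2 AND x1 AND x5 AND NOT x3)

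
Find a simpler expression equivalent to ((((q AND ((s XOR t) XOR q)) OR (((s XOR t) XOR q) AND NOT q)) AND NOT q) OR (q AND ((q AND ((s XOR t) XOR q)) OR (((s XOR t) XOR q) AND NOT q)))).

By distribution ((E AND v) OR (E AND NOT v) = E) then distribution ((E AND v) OR (E AND NOT v) = E):
= ((s XOR t) XOR q)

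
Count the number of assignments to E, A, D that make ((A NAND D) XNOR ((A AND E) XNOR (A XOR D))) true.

Satisfying assignments: (0,0,0), (1,0,0), (1,1,0), (1,1,1)
Count: 4 out of 8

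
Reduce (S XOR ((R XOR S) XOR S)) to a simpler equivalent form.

By XOR self-cancellation ((E XOR v) XOR v = E):
= (R XOR S)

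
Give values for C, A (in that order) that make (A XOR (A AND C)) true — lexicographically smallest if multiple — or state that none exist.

C=0, A=1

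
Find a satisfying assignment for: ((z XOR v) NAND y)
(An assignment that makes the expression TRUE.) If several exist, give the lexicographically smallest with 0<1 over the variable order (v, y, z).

v=0, y=0, z=0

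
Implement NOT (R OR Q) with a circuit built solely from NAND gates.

(((R NAND R) NAND (Q NAND Q)) NAND ((R NAND R) NAND (Q NAND Q)))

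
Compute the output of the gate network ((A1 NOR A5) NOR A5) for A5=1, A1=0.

Substituting: ((0 NOR 1) NOR 1)
= 0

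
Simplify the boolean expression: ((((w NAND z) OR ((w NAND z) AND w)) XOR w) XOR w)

By XOR self-cancellation ((E XOR v) XOR v = E) then absorption (E OR (E AND v) = E):
= (w NAND z)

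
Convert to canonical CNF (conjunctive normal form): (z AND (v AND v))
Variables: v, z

(v OR z) AND (v OR NOT z) AND (NOT v OR z)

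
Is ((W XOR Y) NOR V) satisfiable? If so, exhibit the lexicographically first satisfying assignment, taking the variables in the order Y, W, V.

Y=0, W=0, V=0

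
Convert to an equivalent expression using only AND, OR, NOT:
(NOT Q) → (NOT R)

Q OR (NOT R)
(Implication elimination: A → B = NOT A OR B)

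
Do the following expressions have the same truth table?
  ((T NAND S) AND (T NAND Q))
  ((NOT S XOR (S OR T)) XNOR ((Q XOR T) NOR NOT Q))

No. Counterexample: with Q=0, T=0, S=0, Expression 1 = 1 but Expression 2 = 0.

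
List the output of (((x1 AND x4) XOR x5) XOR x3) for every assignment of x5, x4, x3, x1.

x5 | x4 | x3 | x1 | Output
--------------------------
0 | 0 | 0 | 0 | 0
0 | 0 | 0 | 1 | 0
0 | 0 | 1 | 0 | 1
0 | 0 | 1 | 1 | 1
0 | 1 | 0 | 0 | 0
0 | 1 | 0 | 1 | 1
0 | 1 | 1 | 0 | 1
0 | 1 | 1 | 1 | 0
1 | 0 | 0 | 0 | 1
1 | 0 | 0 | 1 | 1
1 | 0 | 1 | 0 | 0
1 | 0 | 1 | 1 | 0
1 | 1 | 0 | 0 | 1
1 | 1 | 0 | 1 | 0
1 | 1 | 1 | 0 | 0
1 | 1 | 1 | 1 | 1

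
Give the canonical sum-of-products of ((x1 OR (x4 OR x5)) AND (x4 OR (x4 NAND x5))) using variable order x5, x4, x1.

Σm(1, 2, 3, 4, 5, 6, 7) = (NOT x5 AND NOT x4 AND x1) OR (NOT x5 AND x4 AND NOT x1) OR (NOT x5 AND x4 AND x1) OR (x5 AND NOT x4 AND NOT x1) OR (x5 AND NOT x4 AND x1) OR (x5 AND x4 AND NOT x1) OR (x5 AND x4 AND x1)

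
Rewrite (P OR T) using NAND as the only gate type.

((P NAND P) NAND (T NAND T))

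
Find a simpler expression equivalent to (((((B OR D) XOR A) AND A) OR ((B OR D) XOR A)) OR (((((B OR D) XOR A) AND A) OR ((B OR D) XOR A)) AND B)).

By absorption (E OR (E AND v) = E) then absorption (E OR (E AND v) = E):
= ((B OR D) XOR A)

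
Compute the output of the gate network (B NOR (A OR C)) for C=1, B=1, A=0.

Substituting: (1 NOR (0 OR 1))
= 0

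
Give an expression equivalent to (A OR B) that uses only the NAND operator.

((A NAND A) NAND (B NAND B))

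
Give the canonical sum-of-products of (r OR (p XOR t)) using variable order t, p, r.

Σm(1, 2, 3, 4, 5, 7) = (NOT t AND NOT p AND r) OR (NOT t AND p AND NOT r) OR (NOT t AND p AND r) OR (t AND NOT p AND NOT r) OR (t AND NOT p AND r) OR (t AND p AND r)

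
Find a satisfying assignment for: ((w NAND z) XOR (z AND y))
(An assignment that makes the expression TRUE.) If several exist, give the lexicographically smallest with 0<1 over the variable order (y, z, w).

y=0, z=0, w=0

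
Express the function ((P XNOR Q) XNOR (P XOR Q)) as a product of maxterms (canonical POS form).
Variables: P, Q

ΠM(0, 1, 2, 3) = (P OR Q) AND (P OR NOT Q) AND (NOT P OR Q) AND (NOT P OR NOT Q)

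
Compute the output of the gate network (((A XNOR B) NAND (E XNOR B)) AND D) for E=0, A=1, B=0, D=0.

Substituting: (((1 XNOR 0) NAND (0 XNOR 0)) AND 0)
= 0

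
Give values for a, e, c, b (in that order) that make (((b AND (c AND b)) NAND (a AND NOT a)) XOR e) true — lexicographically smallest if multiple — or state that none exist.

a=0, e=0, c=0, b=0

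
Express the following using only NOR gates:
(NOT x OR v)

(((x NOR x) NOR v) NOR ((x NOR x) NOR v))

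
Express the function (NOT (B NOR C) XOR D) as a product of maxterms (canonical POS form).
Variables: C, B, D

ΠM(0, 3, 5, 7) = (C OR B OR D) AND (C OR NOT B OR NOT D) AND (NOT C OR B OR NOT D) AND (NOT C OR NOT B OR NOT D)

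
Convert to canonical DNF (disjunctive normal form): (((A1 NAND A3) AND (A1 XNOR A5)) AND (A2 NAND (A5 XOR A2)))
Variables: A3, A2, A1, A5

(NOT A3 AND NOT A2 AND NOT A1 AND NOT A5) OR (NOT A3 AND NOT A2 AND A1 AND A5) OR (NOT A3 AND A2 AND A1 AND A5) OR (A3 AND NOT A2 AND NOT A1 AND NOT A5)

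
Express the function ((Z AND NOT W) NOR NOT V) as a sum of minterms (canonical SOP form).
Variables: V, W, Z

Σm(4, 6, 7) = (V AND NOT W AND NOT Z) OR (V AND W AND NOT Z) OR (V AND W AND Z)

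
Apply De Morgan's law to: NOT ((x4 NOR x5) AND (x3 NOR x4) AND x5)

NOT (x4 NOR x5) OR NOT (x3 NOR x4) OR NOT x5
De Morgan's: NOT(AND of terms) = OR of negations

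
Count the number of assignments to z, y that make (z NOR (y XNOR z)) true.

Satisfying assignments: (0,1)
Count: 1 out of 4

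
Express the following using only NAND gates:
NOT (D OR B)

(((D NAND D) NAND (B NAND B)) NAND ((D NAND D) NAND (B NAND B)))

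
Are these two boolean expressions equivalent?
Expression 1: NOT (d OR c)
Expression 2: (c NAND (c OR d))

No. Counterexample: with c=0, d=1, Expression 1 = 0 but Expression 2 = 1.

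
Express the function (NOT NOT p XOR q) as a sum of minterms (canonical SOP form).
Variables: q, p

Σm(1, 2) = (NOT q AND p) OR (q AND NOT p)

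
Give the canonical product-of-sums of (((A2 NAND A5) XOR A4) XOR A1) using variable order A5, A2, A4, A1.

ΠM(1, 2, 5, 6, 9, 10, 12, 15) = (A5 OR A2 OR A4 OR NOT A1) AND (A5 OR A2 OR NOT A4 OR A1) AND (A5 OR NOT A2 OR A4 OR NOT A1) AND (A5 OR NOT A2 OR NOT A4 OR A1) AND (NOT A5 OR A2 OR A4 OR NOT A1) AND (NOT A5 OR A2 OR NOT A4 OR A1) AND (NOT A5 OR NOT A2 OR A4 OR A1) AND (NOT A5 OR NOT A2 OR NOT A4 OR NOT A1)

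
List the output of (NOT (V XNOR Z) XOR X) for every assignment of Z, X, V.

Z | X | V | Output
------------------
0 | 0 | 0 | 0
0 | 0 | 1 | 1
0 | 1 | 0 | 1
0 | 1 | 1 | 0
1 | 0 | 0 | 1
1 | 0 | 1 | 0
1 | 1 | 0 | 0
1 | 1 | 1 | 1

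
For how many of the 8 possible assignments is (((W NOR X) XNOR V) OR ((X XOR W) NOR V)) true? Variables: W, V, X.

Satisfying assignments: (0,0,0), (0,0,1), (0,1,0), (1,0,0), (1,0,1)
Count: 5 out of 8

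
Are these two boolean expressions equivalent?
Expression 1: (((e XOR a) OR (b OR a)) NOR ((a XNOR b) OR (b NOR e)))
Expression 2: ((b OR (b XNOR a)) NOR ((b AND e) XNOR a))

No. Counterexample: with e=0, b=0, a=1, Expression 1 = 0 but Expression 2 = 1.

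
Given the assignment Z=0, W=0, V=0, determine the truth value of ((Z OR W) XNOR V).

Substituting: ((0 OR 0) XNOR 0)
= 1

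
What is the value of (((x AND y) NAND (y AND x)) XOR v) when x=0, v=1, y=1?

Substituting: (((0 AND 1) NAND (1 AND 0)) XOR 1)
= 0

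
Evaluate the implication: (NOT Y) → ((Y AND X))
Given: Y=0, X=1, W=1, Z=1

Antecedent (NOT Y) = 1; consequent ((Y AND X)) = 0.
1 → 0 = 0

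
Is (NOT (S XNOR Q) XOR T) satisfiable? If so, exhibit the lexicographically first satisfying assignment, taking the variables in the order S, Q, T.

S=0, Q=0, T=1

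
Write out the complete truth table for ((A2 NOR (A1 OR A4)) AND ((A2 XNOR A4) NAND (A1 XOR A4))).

A1 | A4 | A2 | Output
---------------------
0 | 0 | 0 | 1
0 | 0 | 1 | 0
0 | 1 | 0 | 0
0 | 1 | 1 | 0
1 | 0 | 0 | 0
1 | 0 | 1 | 0
1 | 1 | 0 | 0
1 | 1 | 1 | 0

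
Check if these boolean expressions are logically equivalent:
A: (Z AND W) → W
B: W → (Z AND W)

No, Converse is not equivalent to original (counterexample: W=1, Z=0, Y=0)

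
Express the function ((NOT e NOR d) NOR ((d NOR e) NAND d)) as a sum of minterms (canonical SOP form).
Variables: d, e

Σm() = FALSE (no minterms)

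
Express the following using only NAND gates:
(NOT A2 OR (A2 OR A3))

(((A2 NAND A2) NAND (A2 NAND A2)) NAND (((A2 NAND A2) NAND (A3 NAND A3)) NAND ((A2 NAND A2) NAND (A3 NAND A3))))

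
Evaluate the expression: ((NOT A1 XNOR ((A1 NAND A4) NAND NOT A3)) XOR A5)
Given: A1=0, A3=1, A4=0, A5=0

Substituting: ((NOT 0 XNOR ((0 NAND 0) NAND NOT 1)) XOR 0)
= 1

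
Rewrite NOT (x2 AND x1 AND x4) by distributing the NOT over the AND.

NOT x2 OR NOT x1 OR NOT x4
De Morgan's: NOT(AND of terms) = OR of negations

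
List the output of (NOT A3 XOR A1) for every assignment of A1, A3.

A1 | A3 | Output
----------------
0 | 0 | 1
0 | 1 | 0
1 | 0 | 0
1 | 1 | 1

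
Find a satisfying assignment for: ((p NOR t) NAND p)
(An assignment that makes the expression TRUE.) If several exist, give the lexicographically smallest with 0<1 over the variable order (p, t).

p=0, t=0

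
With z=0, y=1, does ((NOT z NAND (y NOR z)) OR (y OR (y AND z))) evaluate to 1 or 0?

Substituting: ((NOT 0 NAND (1 NOR 0)) OR (1 OR (1 AND 0)))
= 1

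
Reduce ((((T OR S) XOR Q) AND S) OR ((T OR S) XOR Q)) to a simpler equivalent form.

By absorption (E OR (E AND v) = E):
= ((T OR S) XOR Q)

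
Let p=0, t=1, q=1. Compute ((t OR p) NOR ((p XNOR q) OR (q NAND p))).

Substituting: ((1 OR 0) NOR ((0 XNOR 1) OR (1 NAND 0)))
= 0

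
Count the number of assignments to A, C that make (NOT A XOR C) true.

Satisfying assignments: (0,0), (1,1)
Count: 2 out of 4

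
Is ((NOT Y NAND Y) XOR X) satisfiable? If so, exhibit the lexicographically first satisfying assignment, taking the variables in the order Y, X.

Y=0, X=0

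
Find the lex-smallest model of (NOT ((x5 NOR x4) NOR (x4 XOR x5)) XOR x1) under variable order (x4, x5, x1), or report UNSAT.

x4=0, x5=0, x1=0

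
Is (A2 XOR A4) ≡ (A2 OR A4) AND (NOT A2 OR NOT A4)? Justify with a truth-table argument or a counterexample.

Yes, they are equivalent — the two output columns agree on all 4 assignments:
A2 | A4 | Expression 1 | Expression 2
-------------------------------------
0 | 0 | 0 | 0
0 | 1 | 1 | 1
1 | 0 | 1 | 1
1 | 1 | 0 | 0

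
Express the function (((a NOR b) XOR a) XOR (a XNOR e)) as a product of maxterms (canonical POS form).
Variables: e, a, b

ΠM(0, 5, 6, 7) = (e OR a OR b) AND (NOT e OR a OR NOT b) AND (NOT e OR NOT a OR b) AND (NOT e OR NOT a OR NOT b)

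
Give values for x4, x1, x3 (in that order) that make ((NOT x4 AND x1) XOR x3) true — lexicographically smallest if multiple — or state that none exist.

x4=0, x1=0, x3=1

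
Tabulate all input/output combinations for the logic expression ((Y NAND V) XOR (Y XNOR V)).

V | Y | Output
--------------
0 | 0 | 0
0 | 1 | 1
1 | 0 | 1
1 | 1 | 1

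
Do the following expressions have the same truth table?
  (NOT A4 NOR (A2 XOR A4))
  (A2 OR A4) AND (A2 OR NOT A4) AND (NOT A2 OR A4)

Yes, they are equivalent — the two output columns agree on all 4 assignments:
A2 | A4 | Expression 1 | Expression 2
-------------------------------------
0 | 0 | 0 | 0
0 | 1 | 0 | 0
1 | 0 | 0 | 0
1 | 1 | 1 | 1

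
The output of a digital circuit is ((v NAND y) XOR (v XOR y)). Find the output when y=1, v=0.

Substituting: ((0 NAND 1) XOR (0 XOR 1))
= 0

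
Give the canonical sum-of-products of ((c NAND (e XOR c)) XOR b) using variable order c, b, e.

Σm(0, 1, 5, 6) = (NOT c AND NOT b AND NOT e) OR (NOT c AND NOT b AND e) OR (c AND NOT b AND e) OR (c AND b AND NOT e)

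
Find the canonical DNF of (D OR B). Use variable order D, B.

(NOT D AND B) OR (D AND NOT B) OR (D AND B)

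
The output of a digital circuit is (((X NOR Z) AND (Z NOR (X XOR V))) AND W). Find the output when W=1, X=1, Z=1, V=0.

Substituting: (((1 NOR 1) AND (1 NOR (1 XOR 0))) AND 1)
= 0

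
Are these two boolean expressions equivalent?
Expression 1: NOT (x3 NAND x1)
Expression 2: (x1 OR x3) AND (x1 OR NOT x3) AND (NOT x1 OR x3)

Yes, they are equivalent — the two output columns agree on all 4 assignments:
x1 | x3 | Expression 1 | Expression 2
-------------------------------------
0 | 0 | 0 | 0
0 | 1 | 0 | 0
1 | 0 | 0 | 0
1 | 1 | 1 | 1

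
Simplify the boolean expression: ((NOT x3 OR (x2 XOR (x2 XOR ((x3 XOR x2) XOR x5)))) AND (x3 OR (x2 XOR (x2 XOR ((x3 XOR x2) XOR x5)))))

By distribution ((E OR v) AND (E OR NOT v) = E) then XOR self-cancellation ((E XOR v) XOR v = E):
= ((x3 XOR x2) XOR x5)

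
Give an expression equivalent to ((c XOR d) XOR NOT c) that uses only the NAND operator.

((((c NAND (c NAND d)) NAND (d NAND (c NAND d))) NAND (((c NAND (c NAND d)) NAND (d NAND (c NAND d))) NAND (c NAND c))) NAND ((c NAND c) NAND (((c NAND (c NAND d)) NAND (d NAND (c NAND d))) NAND (c NAND c))))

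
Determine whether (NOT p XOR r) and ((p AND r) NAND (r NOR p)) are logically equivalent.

No. Counterexample: with r=0, p=1, Expression 1 = 0 but Expression 2 = 1.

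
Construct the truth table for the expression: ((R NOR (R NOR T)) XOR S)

S | T | R | Output
------------------
0 | 0 | 0 | 0
0 | 0 | 1 | 0
0 | 1 | 0 | 1
0 | 1 | 1 | 0
1 | 0 | 0 | 1
1 | 0 | 1 | 1
1 | 1 | 0 | 0
1 | 1 | 1 | 1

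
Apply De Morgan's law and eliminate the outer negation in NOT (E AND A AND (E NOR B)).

NOT E OR NOT A OR NOT (E NOR B)
De Morgan's: NOT(AND of terms) = OR of negations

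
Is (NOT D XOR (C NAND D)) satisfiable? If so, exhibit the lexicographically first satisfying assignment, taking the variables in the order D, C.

D=1, C=0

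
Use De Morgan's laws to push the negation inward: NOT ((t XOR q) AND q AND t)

NOT (t XOR q) OR NOT q OR NOT t
De Morgan's: NOT(AND of terms) = OR of negations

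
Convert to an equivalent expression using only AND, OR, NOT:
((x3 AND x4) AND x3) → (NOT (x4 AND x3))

NOT ((x3 AND x4) AND x3) OR (NOT (x4 AND x3))
(Implication elimination: A → B = NOT A OR B)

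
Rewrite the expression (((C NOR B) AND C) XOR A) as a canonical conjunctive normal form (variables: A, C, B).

(A OR C OR B) AND (A OR C OR NOT B) AND (A OR NOT C OR B) AND (A OR NOT C OR NOT B)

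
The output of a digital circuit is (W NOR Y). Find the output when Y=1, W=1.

Substituting: (1 NOR 1)
= 0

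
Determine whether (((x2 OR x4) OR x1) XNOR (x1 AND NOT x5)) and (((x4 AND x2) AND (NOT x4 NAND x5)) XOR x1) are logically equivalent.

No. Counterexample: with x5=0, x2=0, x4=0, x1=0, Expression 1 = 1 but Expression 2 = 0.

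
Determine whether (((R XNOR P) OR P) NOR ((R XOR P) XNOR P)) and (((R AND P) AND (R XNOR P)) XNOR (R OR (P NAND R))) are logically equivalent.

No. Counterexample: with P=0, R=1, Expression 1 = 1 but Expression 2 = 0.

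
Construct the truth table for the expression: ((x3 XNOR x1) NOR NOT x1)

x3 | x1 | Output
----------------
0 | 0 | 0
0 | 1 | 1
1 | 0 | 0
1 | 1 | 0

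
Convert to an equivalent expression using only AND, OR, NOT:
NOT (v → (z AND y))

v AND NOT (z AND y)
(Negated implication: NOT(A → B) = A AND NOT B)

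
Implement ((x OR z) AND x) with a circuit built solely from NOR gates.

((((x NOR z) NOR (x NOR z)) NOR ((x NOR z) NOR (x NOR z))) NOR (x NOR x))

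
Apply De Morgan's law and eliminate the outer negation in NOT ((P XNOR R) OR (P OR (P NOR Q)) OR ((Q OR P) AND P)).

NOT (P XNOR R) AND NOT (P OR (P NOR Q)) AND NOT ((Q OR P) AND P)
De Morgan's: NOT(OR of terms) = AND of negations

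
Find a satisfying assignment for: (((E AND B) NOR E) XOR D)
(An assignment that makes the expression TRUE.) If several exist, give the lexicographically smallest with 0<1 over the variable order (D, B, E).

D=0, B=0, E=0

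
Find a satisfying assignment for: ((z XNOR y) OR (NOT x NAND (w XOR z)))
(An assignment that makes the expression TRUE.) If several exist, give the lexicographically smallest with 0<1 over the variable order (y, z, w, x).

y=0, z=0, w=0, x=0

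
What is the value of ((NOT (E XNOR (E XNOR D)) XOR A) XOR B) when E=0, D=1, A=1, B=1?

Substituting: ((NOT (0 XNOR (0 XNOR 1)) XOR 1) XOR 1)
= 0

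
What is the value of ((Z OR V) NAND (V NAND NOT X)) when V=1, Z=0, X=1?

Substituting: ((0 OR 1) NAND (1 NAND NOT 1))
= 0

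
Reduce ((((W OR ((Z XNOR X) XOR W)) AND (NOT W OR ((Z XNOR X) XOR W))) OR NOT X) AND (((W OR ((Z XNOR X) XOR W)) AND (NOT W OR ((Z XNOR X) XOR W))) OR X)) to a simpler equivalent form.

By distribution ((E OR v) AND (E OR NOT v) = E) then distribution ((E OR v) AND (E OR NOT v) = E):
= ((Z XNOR X) XOR W)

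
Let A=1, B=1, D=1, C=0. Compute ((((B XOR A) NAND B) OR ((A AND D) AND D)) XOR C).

Substituting: ((((1 XOR 1) NAND 1) OR ((1 AND 1) AND 1)) XOR 0)
= 1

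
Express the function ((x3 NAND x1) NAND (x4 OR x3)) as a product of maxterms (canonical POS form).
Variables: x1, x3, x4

ΠM(1, 2, 3, 5) = (x1 OR x3 OR NOT x4) AND (x1 OR NOT x3 OR x4) AND (x1 OR NOT x3 OR NOT x4) AND (NOT x1 OR x3 OR NOT x4)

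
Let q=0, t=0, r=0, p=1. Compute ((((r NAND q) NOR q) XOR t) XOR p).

Substituting: ((((0 NAND 0) NOR 0) XOR 0) XOR 1)
= 1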